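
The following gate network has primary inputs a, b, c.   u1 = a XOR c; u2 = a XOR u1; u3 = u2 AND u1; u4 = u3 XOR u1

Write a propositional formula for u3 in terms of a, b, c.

(a XOR (a XOR c)) AND (a XOR c)

u1 = a XOR c
u2 = a XOR u1 = a XOR (a XOR c)
u3 = u2 AND u1 = (a XOR (a XOR c)) AND (a XOR c)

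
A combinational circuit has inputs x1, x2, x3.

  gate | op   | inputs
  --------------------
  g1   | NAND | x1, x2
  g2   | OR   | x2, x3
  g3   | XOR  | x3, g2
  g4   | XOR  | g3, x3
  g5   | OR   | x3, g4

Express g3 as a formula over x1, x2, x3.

g2 = x2 OR x3
g3 = x3 XOR g2 = x3 XOR (x2 OR x3)

x3 XOR (x2 OR x3)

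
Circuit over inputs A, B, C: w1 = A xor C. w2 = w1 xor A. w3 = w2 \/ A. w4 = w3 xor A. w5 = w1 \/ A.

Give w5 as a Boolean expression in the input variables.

w1 = A xor C
w5 = w1 \/ A = (A xor C) \/ A

(A xor C) \/ A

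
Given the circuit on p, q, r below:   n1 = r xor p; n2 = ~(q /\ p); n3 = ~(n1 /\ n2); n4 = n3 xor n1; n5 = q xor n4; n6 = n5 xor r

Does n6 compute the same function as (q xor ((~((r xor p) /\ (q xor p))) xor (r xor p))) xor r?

No

n1 = r xor p
n2 = ~(q /\ p)
n3 = ~(n1 /\ n2) = ~((r xor p) /\ (~(q /\ p)))
n4 = n3 xor n1 = (~((r xor p) /\ (~(q /\ p)))) xor (r xor p)
n5 = q xor n4 = q xor ((~((r xor p) /\ (~(q /\ p)))) xor (r xor p))
n6 = n5 xor r = (q xor ((~((r xor p) /\ (~(q /\ p)))) xor (r xor p))) xor r
At p=0, q=0, r=1: circuit gives 0, formula gives 1.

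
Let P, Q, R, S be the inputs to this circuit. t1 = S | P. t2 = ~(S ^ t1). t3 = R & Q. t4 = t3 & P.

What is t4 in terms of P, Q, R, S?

t3 = R & Q
t4 = t3 & P = (R & Q) & P

(R & Q) & P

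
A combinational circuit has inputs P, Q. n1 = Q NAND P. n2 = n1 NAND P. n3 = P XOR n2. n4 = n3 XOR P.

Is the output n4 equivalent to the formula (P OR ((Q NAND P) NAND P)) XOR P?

n1 = Q NAND P
n2 = n1 NAND P = (Q NAND P) NAND P
n3 = P XOR n2 = P XOR ((Q NAND P) NAND P)
n4 = n3 XOR P = (P XOR ((Q NAND P) NAND P)) XOR P
At P=1, Q=1: circuit gives 1, formula gives 0.

No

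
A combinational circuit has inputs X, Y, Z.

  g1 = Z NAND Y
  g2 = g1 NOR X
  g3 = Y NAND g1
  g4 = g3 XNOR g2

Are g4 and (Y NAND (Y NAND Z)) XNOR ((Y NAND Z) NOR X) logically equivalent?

Yes

g1 = Z NAND Y
g2 = g1 NOR X = (Z NAND Y) NOR X
g3 = Y NAND g1 = Y NAND (Z NAND Y)
g4 = g3 XNOR g2 = (Y NAND (Z NAND Y)) XNOR ((Z NAND Y) NOR X)
At X=0, Y=0, Z=0: circuit gives 0, formula gives 0.
At X=0, Y=1, Z=0: circuit gives 1, formula gives 1.
Agrees on all 8 inputs.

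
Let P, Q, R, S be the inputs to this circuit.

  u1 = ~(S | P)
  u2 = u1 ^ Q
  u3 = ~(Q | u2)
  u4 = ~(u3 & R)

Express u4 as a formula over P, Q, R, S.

~((~(Q | ((~(S | P)) ^ Q))) & R)

u1 = ~(S | P)
u2 = u1 ^ Q = (~(S | P)) ^ Q
u3 = ~(Q | u2) = ~(Q | ((~(S | P)) ^ Q))
u4 = ~(u3 & R) = ~((~(Q | ((~(S | P)) ^ Q))) & R)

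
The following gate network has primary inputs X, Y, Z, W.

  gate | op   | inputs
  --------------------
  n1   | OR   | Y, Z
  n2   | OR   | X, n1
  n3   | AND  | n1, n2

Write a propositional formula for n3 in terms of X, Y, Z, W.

(Y OR Z) AND (X OR (Y OR Z))

n1 = Y OR Z
n2 = X OR n1 = X OR (Y OR Z)
n3 = n1 AND n2 = (Y OR Z) AND (X OR (Y OR Z))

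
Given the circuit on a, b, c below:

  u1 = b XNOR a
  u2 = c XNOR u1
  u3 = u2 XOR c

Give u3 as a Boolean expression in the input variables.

u1 = b XNOR a
u2 = c XNOR u1 = c XNOR (b XNOR a)
u3 = u2 XOR c = (c XNOR (b XNOR a)) XOR c

(c XNOR (b XNOR a)) XOR c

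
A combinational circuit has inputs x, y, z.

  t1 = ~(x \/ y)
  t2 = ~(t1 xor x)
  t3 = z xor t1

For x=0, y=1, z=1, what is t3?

t1 = ~(0 \/ 1) = 0
t3 = 1 xor 0 = 1

1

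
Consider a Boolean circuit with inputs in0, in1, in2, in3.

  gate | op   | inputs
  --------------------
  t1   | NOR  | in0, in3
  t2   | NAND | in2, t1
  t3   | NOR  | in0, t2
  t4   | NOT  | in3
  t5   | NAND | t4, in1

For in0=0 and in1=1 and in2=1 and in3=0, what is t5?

0

t4 = NOT 0 = 1
t5 = 1 NAND 1 = 0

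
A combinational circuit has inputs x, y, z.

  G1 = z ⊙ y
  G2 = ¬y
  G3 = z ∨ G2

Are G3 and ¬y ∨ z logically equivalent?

G2 = ¬y
G3 = z ∨ G2 = z ∨ ¬y
At x=0, y=1, z=0: circuit gives 0, formula gives 0.
At x=0, y=0, z=0: circuit gives 1, formula gives 1.
Agrees on all 8 inputs.

Yes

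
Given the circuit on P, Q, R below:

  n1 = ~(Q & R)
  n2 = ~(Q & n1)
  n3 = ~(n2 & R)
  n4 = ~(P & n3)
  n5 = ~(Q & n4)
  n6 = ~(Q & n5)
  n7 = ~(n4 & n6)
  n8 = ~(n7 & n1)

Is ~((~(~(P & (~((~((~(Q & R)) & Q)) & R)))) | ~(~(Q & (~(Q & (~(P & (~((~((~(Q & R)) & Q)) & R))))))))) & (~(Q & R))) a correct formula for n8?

Yes

n1 = ~(Q & R)
n2 = ~(Q & n1) = ~(Q & (~(Q & R)))
n3 = ~(n2 & R) = ~((~(Q & (~(Q & R)))) & R)
n4 = ~(P & n3) = ~(P & (~((~(Q & (~(Q & R)))) & R)))
n5 = ~(Q & n4) = ~(Q & (~(P & (~((~(Q & (~(Q & R)))) & R)))))
n6 = ~(Q & n5) = ~(Q & (~(Q & (~(P & (~((~(Q & (~(Q & R)))) & R)))))))
n7 = ~(n4 & n6) = ~((~(P & (~((~(Q & (~(Q & R)))) & R)))) & (~(Q & (~(Q & (~(P & (~((~(Q & (~(Q & R)))) & R)))))))))
n8 = ~(n7 & n1) = ~((~((~(P & (~((~(Q & (~(Q & R)))) & R)))) & (~(Q & (~(Q & (~(P & (~((~(Q & (~(Q & R)))) & R)))))))))) & (~(Q & R)))
At P=1, Q=0, R=0: circuit gives 0, formula gives 0.
At P=0, Q=0, R=0: circuit gives 1, formula gives 1.
Agrees on all 8 inputs.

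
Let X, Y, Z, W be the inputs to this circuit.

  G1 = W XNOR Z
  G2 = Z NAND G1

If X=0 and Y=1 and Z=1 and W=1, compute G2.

G1 = 1 XNOR 1 = 1
G2 = 1 NAND 1 = 0

0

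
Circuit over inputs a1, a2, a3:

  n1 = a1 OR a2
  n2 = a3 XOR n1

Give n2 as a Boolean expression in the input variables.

n1 = a1 OR a2
n2 = a3 XOR n1 = a3 XOR (a1 OR a2)

a3 XOR (a1 OR a2)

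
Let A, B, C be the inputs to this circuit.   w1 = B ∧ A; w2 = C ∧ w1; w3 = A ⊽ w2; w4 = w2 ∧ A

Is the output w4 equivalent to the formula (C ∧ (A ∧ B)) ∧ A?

w1 = B ∧ A
w2 = C ∧ w1 = C ∧ (B ∧ A)
w4 = w2 ∧ A = (C ∧ (B ∧ A)) ∧ A
At A=0, B=0, C=0: circuit gives 0, formula gives 0.
At A=1, B=1, C=1: circuit gives 1, formula gives 1.
Agrees on all 8 inputs.

Yes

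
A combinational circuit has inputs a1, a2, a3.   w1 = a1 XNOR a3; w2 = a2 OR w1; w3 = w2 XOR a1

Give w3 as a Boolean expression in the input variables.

(a2 OR (a1 XNOR a3)) XOR a1

w1 = a1 XNOR a3
w2 = a2 OR w1 = a2 OR (a1 XNOR a3)
w3 = w2 XOR a1 = (a2 OR (a1 XNOR a3)) XOR a1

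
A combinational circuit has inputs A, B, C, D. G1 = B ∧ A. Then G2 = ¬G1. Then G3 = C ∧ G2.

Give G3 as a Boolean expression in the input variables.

G1 = B ∧ A
G2 = ¬G1 = ¬(B ∧ A)
G3 = C ∧ G2 = C ∧ ¬(B ∧ A)

C ∧ ¬(B ∧ A)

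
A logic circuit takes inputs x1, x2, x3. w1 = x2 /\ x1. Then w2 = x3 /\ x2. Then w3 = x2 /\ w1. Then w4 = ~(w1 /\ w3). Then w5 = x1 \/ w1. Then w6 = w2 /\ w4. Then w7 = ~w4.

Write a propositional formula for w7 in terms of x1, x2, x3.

~(~((x2 /\ x1) /\ (x2 /\ (x2 /\ x1))))

w1 = x2 /\ x1
w3 = x2 /\ w1 = x2 /\ (x2 /\ x1)
w4 = ~(w1 /\ w3) = ~((x2 /\ x1) /\ (x2 /\ (x2 /\ x1)))
w7 = ~w4 = ~(~((x2 /\ x1) /\ (x2 /\ (x2 /\ x1))))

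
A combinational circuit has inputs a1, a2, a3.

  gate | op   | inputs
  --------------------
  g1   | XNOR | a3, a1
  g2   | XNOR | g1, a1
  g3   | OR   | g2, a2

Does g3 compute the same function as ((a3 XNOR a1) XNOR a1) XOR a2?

g1 = a3 XNOR a1
g2 = g1 XNOR a1 = (a3 XNOR a1) XNOR a1
g3 = g2 OR a2 = ((a3 XNOR a1) XNOR a1) OR a2
At a1=0, a2=1, a3=1: circuit gives 1, formula gives 0.

No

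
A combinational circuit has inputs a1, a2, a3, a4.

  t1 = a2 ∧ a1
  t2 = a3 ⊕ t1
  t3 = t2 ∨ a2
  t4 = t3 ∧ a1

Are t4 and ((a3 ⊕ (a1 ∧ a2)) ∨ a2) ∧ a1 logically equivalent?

t1 = a2 ∧ a1
t2 = a3 ⊕ t1 = a3 ⊕ (a2 ∧ a1)
t3 = t2 ∨ a2 = (a3 ⊕ (a2 ∧ a1)) ∨ a2
t4 = t3 ∧ a1 = ((a3 ⊕ (a2 ∧ a1)) ∨ a2) ∧ a1
At a1=0, a2=0, a3=0, a4=0: circuit gives 0, formula gives 0.
At a1=1, a2=0, a3=1, a4=0: circuit gives 1, formula gives 1.
Agrees on all 16 inputs.

Yes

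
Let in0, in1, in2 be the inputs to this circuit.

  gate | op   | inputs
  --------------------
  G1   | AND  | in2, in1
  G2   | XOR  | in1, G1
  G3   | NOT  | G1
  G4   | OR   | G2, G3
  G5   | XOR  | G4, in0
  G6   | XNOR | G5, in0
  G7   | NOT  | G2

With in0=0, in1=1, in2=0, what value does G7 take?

0

G1 = 0 AND 1 = 0
G2 = 1 XOR 0 = 1
G7 = NOT 1 = 0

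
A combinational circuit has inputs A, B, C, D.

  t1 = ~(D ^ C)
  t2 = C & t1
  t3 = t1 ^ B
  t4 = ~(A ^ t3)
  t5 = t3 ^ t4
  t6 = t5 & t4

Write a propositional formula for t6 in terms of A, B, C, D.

t1 = ~(D ^ C)
t3 = t1 ^ B = (~(D ^ C)) ^ B
t4 = ~(A ^ t3) = ~(A ^ ((~(D ^ C)) ^ B))
t5 = t3 ^ t4 = ((~(D ^ C)) ^ B) ^ (~(A ^ ((~(D ^ C)) ^ B)))
t6 = t5 & t4 = (((~(D ^ C)) ^ B) ^ (~(A ^ ((~(D ^ C)) ^ B)))) & (~(A ^ ((~(D ^ C)) ^ B)))

(((~(D ^ C)) ^ B) ^ (~(A ^ ((~(D ^ C)) ^ B)))) & (~(A ^ ((~(D ^ C)) ^ B)))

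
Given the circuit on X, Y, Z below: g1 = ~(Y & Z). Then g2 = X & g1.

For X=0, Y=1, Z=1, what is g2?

g1 = ~(1 & 1) = 0
g2 = 0 & 0 = 0

0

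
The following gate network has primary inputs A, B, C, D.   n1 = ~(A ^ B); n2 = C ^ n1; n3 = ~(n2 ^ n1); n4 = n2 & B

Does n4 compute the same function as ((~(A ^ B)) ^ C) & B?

n1 = ~(A ^ B)
n2 = C ^ n1 = C ^ (~(A ^ B))
n4 = n2 & B = (C ^ (~(A ^ B))) & B
At A=0, B=0, C=0, D=0: circuit gives 0, formula gives 0.
At A=0, B=1, C=1, D=0: circuit gives 1, formula gives 1.
Agrees on all 16 inputs.

Yes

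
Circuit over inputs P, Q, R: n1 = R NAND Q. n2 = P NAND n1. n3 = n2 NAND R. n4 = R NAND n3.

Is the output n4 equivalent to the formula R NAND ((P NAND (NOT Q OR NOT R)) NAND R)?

Yes

n1 = R NAND Q
n2 = P NAND n1 = P NAND (R NAND Q)
n3 = n2 NAND R = (P NAND (R NAND Q)) NAND R
n4 = R NAND n3 = R NAND ((P NAND (R NAND Q)) NAND R)
At P=1, Q=0, R=1: circuit gives 0, formula gives 0.
At P=0, Q=0, R=0: circuit gives 1, formula gives 1.
Agrees on all 8 inputs.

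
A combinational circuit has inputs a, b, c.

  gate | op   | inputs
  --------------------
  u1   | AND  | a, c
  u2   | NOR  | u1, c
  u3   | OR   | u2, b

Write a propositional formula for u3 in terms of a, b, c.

u1 = a AND c
u2 = u1 NOR c = (a AND c) NOR c
u3 = u2 OR b = ((a AND c) NOR c) OR b

((a AND c) NOR c) OR b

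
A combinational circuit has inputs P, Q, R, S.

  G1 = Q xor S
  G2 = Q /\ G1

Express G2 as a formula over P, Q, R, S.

Q /\ (Q xor S)

G1 = Q xor S
G2 = Q /\ G1 = Q /\ (Q xor S)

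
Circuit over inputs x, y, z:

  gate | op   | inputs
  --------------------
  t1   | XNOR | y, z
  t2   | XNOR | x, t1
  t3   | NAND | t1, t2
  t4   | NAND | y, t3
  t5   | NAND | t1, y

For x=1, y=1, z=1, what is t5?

0

t1 = 1 XNOR 1 = 1
t5 = 1 NAND 1 = 0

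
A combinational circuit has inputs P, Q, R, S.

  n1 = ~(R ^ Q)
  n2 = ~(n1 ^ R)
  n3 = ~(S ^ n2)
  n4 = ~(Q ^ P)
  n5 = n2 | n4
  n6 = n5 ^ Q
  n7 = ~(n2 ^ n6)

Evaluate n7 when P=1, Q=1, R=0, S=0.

0

n1 = ~(0 ^ 1) = 0
n2 = ~(0 ^ 0) = 1
n4 = ~(1 ^ 1) = 1
n5 = 1 | 1 = 1
n6 = 1 ^ 1 = 0
n7 = ~(1 ^ 0) = 0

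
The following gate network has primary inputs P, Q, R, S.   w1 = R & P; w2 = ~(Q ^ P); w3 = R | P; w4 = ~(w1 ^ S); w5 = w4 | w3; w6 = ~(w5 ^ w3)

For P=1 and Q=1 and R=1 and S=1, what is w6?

1

w1 = 1 & 1 = 1
w3 = 1 | 1 = 1
w4 = ~(1 ^ 1) = 1
w5 = 1 | 1 = 1
w6 = ~(1 ^ 1) = 1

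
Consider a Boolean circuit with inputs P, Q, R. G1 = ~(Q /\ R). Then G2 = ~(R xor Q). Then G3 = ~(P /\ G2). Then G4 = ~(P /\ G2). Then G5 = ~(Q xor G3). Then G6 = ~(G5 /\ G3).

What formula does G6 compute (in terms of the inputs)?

G2 = ~(R xor Q)
G3 = ~(P /\ G2) = ~(P /\ (~(R xor Q)))
G5 = ~(Q xor G3) = ~(Q xor (~(P /\ (~(R xor Q)))))
G6 = ~(G5 /\ G3) = ~((~(Q xor (~(P /\ (~(R xor Q)))))) /\ (~(P /\ (~(R xor Q)))))

~((~(Q xor (~(P /\ (~(R xor Q)))))) /\ (~(P /\ (~(R xor Q)))))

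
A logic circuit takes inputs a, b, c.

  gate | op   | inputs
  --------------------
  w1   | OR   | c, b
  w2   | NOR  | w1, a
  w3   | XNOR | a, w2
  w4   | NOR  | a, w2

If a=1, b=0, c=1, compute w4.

0

w1 = 1 OR 0 = 1
w2 = 1 NOR 1 = 0
w4 = 1 NOR 0 = 0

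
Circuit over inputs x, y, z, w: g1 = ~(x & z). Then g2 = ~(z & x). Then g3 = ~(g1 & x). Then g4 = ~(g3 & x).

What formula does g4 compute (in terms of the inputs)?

g1 = ~(x & z)
g3 = ~(g1 & x) = ~((~(x & z)) & x)
g4 = ~(g3 & x) = ~((~((~(x & z)) & x)) & x)

~((~((~(x & z)) & x)) & x)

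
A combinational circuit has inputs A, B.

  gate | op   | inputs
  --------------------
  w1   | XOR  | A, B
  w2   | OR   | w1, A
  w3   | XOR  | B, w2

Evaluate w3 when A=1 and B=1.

0

w1 = 1 XOR 1 = 0
w2 = 0 OR 1 = 1
w3 = 1 XOR 1 = 0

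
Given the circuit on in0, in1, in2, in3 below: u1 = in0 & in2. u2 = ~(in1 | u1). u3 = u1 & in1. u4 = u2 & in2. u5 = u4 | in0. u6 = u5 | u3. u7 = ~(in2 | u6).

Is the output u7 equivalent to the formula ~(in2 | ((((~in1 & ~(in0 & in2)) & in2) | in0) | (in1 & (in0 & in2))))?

u1 = in0 & in2
u2 = ~(in1 | u1) = ~(in1 | (in0 & in2))
u3 = u1 & in1 = (in0 & in2) & in1
u4 = u2 & in2 = (~(in1 | (in0 & in2))) & in2
u5 = u4 | in0 = ((~(in1 | (in0 & in2))) & in2) | in0
u6 = u5 | u3 = (((~(in1 | (in0 & in2))) & in2) | in0) | ((in0 & in2) & in1)
u7 = ~(in2 | u6) = ~(in2 | ((((~(in1 | (in0 & in2))) & in2) | in0) | ((in0 & in2) & in1)))
At in0=0, in1=0, in2=1, in3=0: circuit gives 0, formula gives 0.
At in0=0, in1=0, in2=0, in3=0: circuit gives 1, formula gives 1.
Agrees on all 16 inputs.

Yes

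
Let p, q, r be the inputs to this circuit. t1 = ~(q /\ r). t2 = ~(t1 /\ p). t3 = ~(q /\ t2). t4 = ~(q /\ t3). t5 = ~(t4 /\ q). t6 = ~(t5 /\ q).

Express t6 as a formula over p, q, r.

~((~((~(q /\ (~(q /\ (~((~(q /\ r)) /\ p)))))) /\ q)) /\ q)

t1 = ~(q /\ r)
t2 = ~(t1 /\ p) = ~((~(q /\ r)) /\ p)
t3 = ~(q /\ t2) = ~(q /\ (~((~(q /\ r)) /\ p)))
t4 = ~(q /\ t3) = ~(q /\ (~(q /\ (~((~(q /\ r)) /\ p)))))
t5 = ~(t4 /\ q) = ~((~(q /\ (~(q /\ (~((~(q /\ r)) /\ p)))))) /\ q)
t6 = ~(t5 /\ q) = ~((~((~(q /\ (~(q /\ (~((~(q /\ r)) /\ p)))))) /\ q)) /\ q)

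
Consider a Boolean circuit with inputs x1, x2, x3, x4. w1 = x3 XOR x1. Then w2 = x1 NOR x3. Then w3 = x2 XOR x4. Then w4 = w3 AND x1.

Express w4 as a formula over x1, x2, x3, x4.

w3 = x2 XOR x4
w4 = w3 AND x1 = (x2 XOR x4) AND x1

(x2 XOR x4) AND x1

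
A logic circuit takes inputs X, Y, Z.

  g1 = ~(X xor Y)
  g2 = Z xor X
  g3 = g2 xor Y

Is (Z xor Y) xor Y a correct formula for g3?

g2 = Z xor X
g3 = g2 xor Y = (Z xor X) xor Y
At X=0, Y=1, Z=0: circuit gives 1, formula gives 0.

No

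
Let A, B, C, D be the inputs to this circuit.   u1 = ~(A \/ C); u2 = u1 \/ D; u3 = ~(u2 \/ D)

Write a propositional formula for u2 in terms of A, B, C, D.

u1 = ~(A \/ C)
u2 = u1 \/ D = (~(A \/ C)) \/ D

(~(A \/ C)) \/ D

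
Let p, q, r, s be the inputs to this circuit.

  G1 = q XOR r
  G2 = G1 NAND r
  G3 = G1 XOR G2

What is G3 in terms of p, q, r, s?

G1 = q XOR r
G2 = G1 NAND r = (q XOR r) NAND r
G3 = G1 XOR G2 = (q XOR r) XOR ((q XOR r) NAND r)

(q XOR r) XOR ((q XOR r) NAND r)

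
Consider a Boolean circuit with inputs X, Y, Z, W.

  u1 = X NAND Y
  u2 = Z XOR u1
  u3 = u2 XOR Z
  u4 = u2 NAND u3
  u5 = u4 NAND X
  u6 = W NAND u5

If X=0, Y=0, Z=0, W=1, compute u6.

u1 = 0 NAND 0 = 1
u2 = 0 XOR 1 = 1
u3 = 1 XOR 0 = 1
u4 = 1 NAND 1 = 0
u5 = 0 NAND 0 = 1
u6 = 1 NAND 1 = 0

0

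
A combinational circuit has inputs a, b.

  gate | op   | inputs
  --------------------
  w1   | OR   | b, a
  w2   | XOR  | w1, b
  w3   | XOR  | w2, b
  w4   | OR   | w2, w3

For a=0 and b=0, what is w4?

w1 = 0 OR 0 = 0
w2 = 0 XOR 0 = 0
w3 = 0 XOR 0 = 0
w4 = 0 OR 0 = 0

0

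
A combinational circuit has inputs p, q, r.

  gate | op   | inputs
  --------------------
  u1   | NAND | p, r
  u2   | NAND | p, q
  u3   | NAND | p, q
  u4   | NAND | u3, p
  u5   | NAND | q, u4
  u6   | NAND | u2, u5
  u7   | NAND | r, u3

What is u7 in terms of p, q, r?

r NAND (p NAND q)

u3 = p NAND q
u7 = r NAND u3 = r NAND (p NAND q)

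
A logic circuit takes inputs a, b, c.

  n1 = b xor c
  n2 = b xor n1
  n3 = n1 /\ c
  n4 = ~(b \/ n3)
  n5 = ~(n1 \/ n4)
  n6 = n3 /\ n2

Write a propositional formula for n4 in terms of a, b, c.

n1 = b xor c
n3 = n1 /\ c = (b xor c) /\ c
n4 = ~(b \/ n3) = ~(b \/ ((b xor c) /\ c))

~(b \/ ((b xor c) /\ c))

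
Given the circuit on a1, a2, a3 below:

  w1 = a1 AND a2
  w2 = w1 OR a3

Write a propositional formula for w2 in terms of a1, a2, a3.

w1 = a1 AND a2
w2 = w1 OR a3 = (a1 AND a2) OR a3

(a1 AND a2) OR a3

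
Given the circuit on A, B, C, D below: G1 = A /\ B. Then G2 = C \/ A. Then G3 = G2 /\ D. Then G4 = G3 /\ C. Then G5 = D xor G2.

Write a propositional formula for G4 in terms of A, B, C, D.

((C \/ A) /\ D) /\ C

G2 = C \/ A
G3 = G2 /\ D = (C \/ A) /\ D
G4 = G3 /\ C = ((C \/ A) /\ D) /\ C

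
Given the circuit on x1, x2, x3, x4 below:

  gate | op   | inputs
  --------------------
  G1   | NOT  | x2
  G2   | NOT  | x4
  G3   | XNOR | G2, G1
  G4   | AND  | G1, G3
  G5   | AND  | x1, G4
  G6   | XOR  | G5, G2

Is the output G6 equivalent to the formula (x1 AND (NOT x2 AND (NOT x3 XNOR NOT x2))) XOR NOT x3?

G1 = NOT x2
G2 = NOT x4
G3 = G2 XNOR G1 = NOT x4 XNOR NOT x2
G4 = G1 AND G3 = NOT x2 AND (NOT x4 XNOR NOT x2)
G5 = x1 AND G4 = x1 AND (NOT x2 AND (NOT x4 XNOR NOT x2))
G6 = G5 XOR G2 = (x1 AND (NOT x2 AND (NOT x4 XNOR NOT x2))) XOR NOT x4
At x1=0, x2=0, x3=0, x4=1: circuit gives 0, formula gives 1.

No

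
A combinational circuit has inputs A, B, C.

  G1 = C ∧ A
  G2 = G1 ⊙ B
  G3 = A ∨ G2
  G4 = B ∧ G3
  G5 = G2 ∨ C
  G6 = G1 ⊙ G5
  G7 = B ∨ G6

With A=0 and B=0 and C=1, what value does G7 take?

G1 = 1 ∧ 0 = 0
G2 = 0 ⊙ 0 = 1
G5 = 1 ∨ 1 = 1
G6 = 0 ⊙ 1 = 0
G7 = 0 ∨ 0 = 0

0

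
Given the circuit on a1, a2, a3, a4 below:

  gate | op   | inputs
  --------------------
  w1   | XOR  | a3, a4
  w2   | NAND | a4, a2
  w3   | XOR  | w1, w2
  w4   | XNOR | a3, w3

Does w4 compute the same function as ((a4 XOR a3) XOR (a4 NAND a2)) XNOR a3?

w1 = a3 XOR a4
w2 = a4 NAND a2
w3 = w1 XOR w2 = (a3 XOR a4) XOR (a4 NAND a2)
w4 = a3 XNOR w3 = a3 XNOR ((a3 XOR a4) XOR (a4 NAND a2))
At a1=0, a2=0, a3=0, a4=0: circuit gives 0, formula gives 0.
At a1=0, a2=0, a3=0, a4=1: circuit gives 1, formula gives 1.
Agrees on all 16 inputs.

Yes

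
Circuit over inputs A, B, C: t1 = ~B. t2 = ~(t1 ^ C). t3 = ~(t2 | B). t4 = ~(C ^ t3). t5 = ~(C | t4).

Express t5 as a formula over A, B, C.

t1 = ~B
t2 = ~(t1 ^ C) = ~(~B ^ C)
t3 = ~(t2 | B) = ~((~(~B ^ C)) | B)
t4 = ~(C ^ t3) = ~(C ^ (~((~(~B ^ C)) | B)))
t5 = ~(C | t4) = ~(C | (~(C ^ (~((~(~B ^ C)) | B)))))

~(C | (~(C ^ (~((~(~B ^ C)) | B)))))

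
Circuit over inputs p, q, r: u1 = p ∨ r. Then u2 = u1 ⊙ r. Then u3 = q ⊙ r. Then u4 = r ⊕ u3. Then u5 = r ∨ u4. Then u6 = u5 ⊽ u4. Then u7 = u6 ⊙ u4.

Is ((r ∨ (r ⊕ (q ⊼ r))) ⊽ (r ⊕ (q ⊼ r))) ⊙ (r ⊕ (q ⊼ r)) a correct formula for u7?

No

u3 = q ⊙ r
u4 = r ⊕ u3 = r ⊕ (q ⊙ r)
u5 = r ∨ u4 = r ∨ (r ⊕ (q ⊙ r))
u6 = u5 ⊽ u4 = (r ∨ (r ⊕ (q ⊙ r))) ⊽ (r ⊕ (q ⊙ r))
u7 = u6 ⊙ u4 = ((r ∨ (r ⊕ (q ⊙ r))) ⊽ (r ⊕ (q ⊙ r))) ⊙ (r ⊕ (q ⊙ r))
At p=0, q=0, r=1: circuit gives 0, formula gives 1.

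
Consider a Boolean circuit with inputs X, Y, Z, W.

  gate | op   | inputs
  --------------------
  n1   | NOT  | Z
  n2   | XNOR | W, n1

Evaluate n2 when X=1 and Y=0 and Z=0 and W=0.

n1 = NOT 0 = 1
n2 = 0 XNOR 1 = 0

0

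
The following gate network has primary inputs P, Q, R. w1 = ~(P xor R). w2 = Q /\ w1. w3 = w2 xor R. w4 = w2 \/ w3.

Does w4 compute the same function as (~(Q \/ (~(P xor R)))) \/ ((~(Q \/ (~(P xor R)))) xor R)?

No

w1 = ~(P xor R)
w2 = Q /\ w1 = Q /\ (~(P xor R))
w3 = w2 xor R = (Q /\ (~(P xor R))) xor R
w4 = w2 \/ w3 = (Q /\ (~(P xor R))) \/ ((Q /\ (~(P xor R))) xor R)
At P=0, Q=1, R=0: circuit gives 1, formula gives 0.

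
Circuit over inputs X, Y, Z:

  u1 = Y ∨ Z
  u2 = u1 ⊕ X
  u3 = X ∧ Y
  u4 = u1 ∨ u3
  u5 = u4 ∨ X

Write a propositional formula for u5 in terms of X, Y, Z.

u1 = Y ∨ Z
u3 = X ∧ Y
u4 = u1 ∨ u3 = (Y ∨ Z) ∨ (X ∧ Y)
u5 = u4 ∨ X = ((Y ∨ Z) ∨ (X ∧ Y)) ∨ X

((Y ∨ Z) ∨ (X ∧ Y)) ∨ X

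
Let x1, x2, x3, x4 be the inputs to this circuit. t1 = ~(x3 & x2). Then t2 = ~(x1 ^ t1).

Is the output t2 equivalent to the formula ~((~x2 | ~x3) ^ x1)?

Yes

t1 = ~(x3 & x2)
t2 = ~(x1 ^ t1) = ~(x1 ^ (~(x3 & x2)))
At x1=0, x2=0, x3=0, x4=0: circuit gives 0, formula gives 0.
At x1=0, x2=1, x3=1, x4=0: circuit gives 1, formula gives 1.
Agrees on all 16 inputs.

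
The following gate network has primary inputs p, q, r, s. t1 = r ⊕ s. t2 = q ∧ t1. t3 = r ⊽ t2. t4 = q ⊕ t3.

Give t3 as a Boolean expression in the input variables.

r ⊽ (q ∧ (r ⊕ s))

t1 = r ⊕ s
t2 = q ∧ t1 = q ∧ (r ⊕ s)
t3 = r ⊽ t2 = r ⊽ (q ∧ (r ⊕ s))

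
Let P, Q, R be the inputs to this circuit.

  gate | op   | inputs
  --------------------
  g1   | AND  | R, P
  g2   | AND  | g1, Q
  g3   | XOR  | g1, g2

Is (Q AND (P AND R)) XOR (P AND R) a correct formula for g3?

g1 = R AND P
g2 = g1 AND Q = (R AND P) AND Q
g3 = g1 XOR g2 = (R AND P) XOR ((R AND P) AND Q)
At P=0, Q=0, R=0: circuit gives 0, formula gives 0.
At P=1, Q=0, R=1: circuit gives 1, formula gives 1.
Agrees on all 8 inputs.

Yes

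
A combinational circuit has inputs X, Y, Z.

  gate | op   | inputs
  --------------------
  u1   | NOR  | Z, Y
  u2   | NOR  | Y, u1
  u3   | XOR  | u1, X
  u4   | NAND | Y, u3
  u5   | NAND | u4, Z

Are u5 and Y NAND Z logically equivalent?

u1 = Z NOR Y
u3 = u1 XOR X = (Z NOR Y) XOR X
u4 = Y NAND u3 = Y NAND ((Z NOR Y) XOR X)
u5 = u4 NAND Z = (Y NAND ((Z NOR Y) XOR X)) NAND Z
At X=0, Y=0, Z=1: circuit gives 0, formula gives 1.

No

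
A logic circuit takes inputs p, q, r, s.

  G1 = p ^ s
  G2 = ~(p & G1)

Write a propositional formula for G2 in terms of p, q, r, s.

G1 = p ^ s
G2 = ~(p & G1) = ~(p & (p ^ s))

~(p & (p ^ s))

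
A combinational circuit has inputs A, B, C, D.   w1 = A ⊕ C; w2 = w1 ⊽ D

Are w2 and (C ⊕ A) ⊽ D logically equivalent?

Yes

w1 = A ⊕ C
w2 = w1 ⊽ D = (A ⊕ C) ⊽ D
At A=0, B=0, C=0, D=1: circuit gives 0, formula gives 0.
At A=0, B=0, C=0, D=0: circuit gives 1, formula gives 1.
Agrees on all 16 inputs.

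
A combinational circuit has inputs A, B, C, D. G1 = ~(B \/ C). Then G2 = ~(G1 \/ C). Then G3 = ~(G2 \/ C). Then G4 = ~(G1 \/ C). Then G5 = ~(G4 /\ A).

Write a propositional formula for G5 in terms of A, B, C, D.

G1 = ~(B \/ C)
G4 = ~(G1 \/ C) = ~((~(B \/ C)) \/ C)
G5 = ~(G4 /\ A) = ~((~((~(B \/ C)) \/ C)) /\ A)

~((~((~(B \/ C)) \/ C)) /\ A)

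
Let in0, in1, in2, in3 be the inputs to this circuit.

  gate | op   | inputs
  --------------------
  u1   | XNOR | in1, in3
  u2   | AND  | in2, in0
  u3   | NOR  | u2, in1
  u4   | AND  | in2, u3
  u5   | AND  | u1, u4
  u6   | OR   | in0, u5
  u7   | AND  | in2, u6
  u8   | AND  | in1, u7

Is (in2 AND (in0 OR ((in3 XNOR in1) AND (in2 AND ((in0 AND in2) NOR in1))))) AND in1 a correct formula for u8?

Yes

u1 = in1 XNOR in3
u2 = in2 AND in0
u3 = u2 NOR in1 = (in2 AND in0) NOR in1
u4 = in2 AND u3 = in2 AND ((in2 AND in0) NOR in1)
u5 = u1 AND u4 = (in1 XNOR in3) AND (in2 AND ((in2 AND in0) NOR in1))
u6 = in0 OR u5 = in0 OR ((in1 XNOR in3) AND (in2 AND ((in2 AND in0) NOR in1)))
u7 = in2 AND u6 = in2 AND (in0 OR ((in1 XNOR in3) AND (in2 AND ((in2 AND in0) NOR in1))))
u8 = in1 AND u7 = in1 AND (in2 AND (in0 OR ((in1 XNOR in3) AND (in2 AND ((in2 AND in0) NOR in1)))))
At in0=0, in1=0, in2=0, in3=0: circuit gives 0, formula gives 0.
At in0=1, in1=1, in2=1, in3=0: circuit gives 1, formula gives 1.
Agrees on all 16 inputs.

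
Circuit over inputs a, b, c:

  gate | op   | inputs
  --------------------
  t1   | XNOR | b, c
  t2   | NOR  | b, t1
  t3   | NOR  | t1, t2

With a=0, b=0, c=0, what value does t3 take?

0

t1 = 0 XNOR 0 = 1
t2 = 0 NOR 1 = 0
t3 = 1 NOR 0 = 0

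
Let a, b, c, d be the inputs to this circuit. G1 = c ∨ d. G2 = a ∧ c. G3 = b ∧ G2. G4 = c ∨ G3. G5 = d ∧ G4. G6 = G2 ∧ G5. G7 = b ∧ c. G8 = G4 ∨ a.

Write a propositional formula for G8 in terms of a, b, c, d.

G2 = a ∧ c
G3 = b ∧ G2 = b ∧ (a ∧ c)
G4 = c ∨ G3 = c ∨ (b ∧ (a ∧ c))
G8 = G4 ∨ a = (c ∨ (b ∧ (a ∧ c))) ∨ a

(c ∨ (b ∧ (a ∧ c))) ∨ a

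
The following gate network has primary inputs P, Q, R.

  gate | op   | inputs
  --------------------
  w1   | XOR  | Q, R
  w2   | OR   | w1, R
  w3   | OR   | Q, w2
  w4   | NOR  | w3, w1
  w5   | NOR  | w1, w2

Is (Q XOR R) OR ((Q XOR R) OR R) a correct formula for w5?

w1 = Q XOR R
w2 = w1 OR R = (Q XOR R) OR R
w5 = w1 NOR w2 = (Q XOR R) NOR ((Q XOR R) OR R)
At P=0, Q=0, R=0: circuit gives 1, formula gives 0.

No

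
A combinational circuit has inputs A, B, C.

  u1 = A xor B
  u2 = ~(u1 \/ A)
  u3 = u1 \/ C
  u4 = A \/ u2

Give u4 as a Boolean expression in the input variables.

A \/ (~((A xor B) \/ A))

u1 = A xor B
u2 = ~(u1 \/ A) = ~((A xor B) \/ A)
u4 = A \/ u2 = A \/ (~((A xor B) \/ A))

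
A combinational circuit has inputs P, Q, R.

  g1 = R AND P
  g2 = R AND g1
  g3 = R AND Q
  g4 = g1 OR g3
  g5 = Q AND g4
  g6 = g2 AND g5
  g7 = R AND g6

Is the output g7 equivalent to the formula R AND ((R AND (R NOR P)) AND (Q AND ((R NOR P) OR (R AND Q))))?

g1 = R AND P
g2 = R AND g1 = R AND (R AND P)
g3 = R AND Q
g4 = g1 OR g3 = (R AND P) OR (R AND Q)
g5 = Q AND g4 = Q AND ((R AND P) OR (R AND Q))
g6 = g2 AND g5 = (R AND (R AND P)) AND (Q AND ((R AND P) OR (R AND Q)))
g7 = R AND g6 = R AND ((R AND (R AND P)) AND (Q AND ((R AND P) OR (R AND Q))))
At P=1, Q=1, R=1: circuit gives 1, formula gives 0.

No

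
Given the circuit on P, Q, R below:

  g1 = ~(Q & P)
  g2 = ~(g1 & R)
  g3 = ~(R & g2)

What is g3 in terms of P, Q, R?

~(R & (~((~(Q & P)) & R)))

g1 = ~(Q & P)
g2 = ~(g1 & R) = ~((~(Q & P)) & R)
g3 = ~(R & g2) = ~(R & (~((~(Q & P)) & R)))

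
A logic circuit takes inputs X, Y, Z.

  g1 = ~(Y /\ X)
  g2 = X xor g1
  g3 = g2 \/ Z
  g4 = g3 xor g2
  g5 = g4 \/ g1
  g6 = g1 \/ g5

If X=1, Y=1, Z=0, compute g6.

0

g1 = ~(1 /\ 1) = 0
g2 = 1 xor 0 = 1
g3 = 1 \/ 0 = 1
g4 = 1 xor 1 = 0
g5 = 0 \/ 0 = 0
g6 = 0 \/ 0 = 0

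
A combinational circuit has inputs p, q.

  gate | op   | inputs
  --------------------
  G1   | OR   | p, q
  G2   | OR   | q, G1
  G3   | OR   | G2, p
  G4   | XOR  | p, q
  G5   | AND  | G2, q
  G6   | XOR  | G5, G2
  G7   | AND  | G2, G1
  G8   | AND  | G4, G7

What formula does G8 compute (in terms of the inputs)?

G1 = p OR q
G2 = q OR G1 = q OR (p OR q)
G4 = p XOR q
G7 = G2 AND G1 = (q OR (p OR q)) AND (p OR q)
G8 = G4 AND G7 = (p XOR q) AND ((q OR (p OR q)) AND (p OR q))

(p XOR q) AND ((q OR (p OR q)) AND (p OR q))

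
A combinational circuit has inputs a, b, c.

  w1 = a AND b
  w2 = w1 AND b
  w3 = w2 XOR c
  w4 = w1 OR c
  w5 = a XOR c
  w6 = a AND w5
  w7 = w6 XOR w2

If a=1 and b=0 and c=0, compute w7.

w1 = 1 AND 0 = 0
w2 = 0 AND 0 = 0
w5 = 1 XOR 0 = 1
w6 = 1 AND 1 = 1
w7 = 1 XOR 0 = 1

1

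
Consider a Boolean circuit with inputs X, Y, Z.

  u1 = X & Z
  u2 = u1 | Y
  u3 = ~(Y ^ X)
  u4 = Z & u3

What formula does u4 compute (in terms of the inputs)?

Z & (~(Y ^ X))

u3 = ~(Y ^ X)
u4 = Z & u3 = Z & (~(Y ^ X))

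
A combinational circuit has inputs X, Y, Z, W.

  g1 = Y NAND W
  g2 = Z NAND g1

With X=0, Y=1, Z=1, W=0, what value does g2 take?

g1 = 1 NAND 0 = 1
g2 = 1 NAND 1 = 0

0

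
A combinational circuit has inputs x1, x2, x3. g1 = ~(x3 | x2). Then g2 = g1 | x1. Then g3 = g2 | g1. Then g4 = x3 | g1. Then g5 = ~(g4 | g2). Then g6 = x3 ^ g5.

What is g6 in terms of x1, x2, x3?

g1 = ~(x3 | x2)
g2 = g1 | x1 = (~(x3 | x2)) | x1
g4 = x3 | g1 = x3 | (~(x3 | x2))
g5 = ~(g4 | g2) = ~((x3 | (~(x3 | x2))) | ((~(x3 | x2)) | x1))
g6 = x3 ^ g5 = x3 ^ (~((x3 | (~(x3 | x2))) | ((~(x3 | x2)) | x1)))

x3 ^ (~((x3 | (~(x3 | x2))) | ((~(x3 | x2)) | x1)))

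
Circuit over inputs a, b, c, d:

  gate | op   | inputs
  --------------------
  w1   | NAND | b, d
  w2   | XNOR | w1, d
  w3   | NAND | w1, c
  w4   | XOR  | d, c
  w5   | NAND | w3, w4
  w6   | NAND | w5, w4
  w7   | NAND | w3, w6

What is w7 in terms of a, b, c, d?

((b NAND d) NAND c) NAND ((((b NAND d) NAND c) NAND (d XOR c)) NAND (d XOR c))

w1 = b NAND d
w3 = w1 NAND c = (b NAND d) NAND c
w4 = d XOR c
w5 = w3 NAND w4 = ((b NAND d) NAND c) NAND (d XOR c)
w6 = w5 NAND w4 = (((b NAND d) NAND c) NAND (d XOR c)) NAND (d XOR c)
w7 = w3 NAND w6 = ((b NAND d) NAND c) NAND ((((b NAND d) NAND c) NAND (d XOR c)) NAND (d XOR c))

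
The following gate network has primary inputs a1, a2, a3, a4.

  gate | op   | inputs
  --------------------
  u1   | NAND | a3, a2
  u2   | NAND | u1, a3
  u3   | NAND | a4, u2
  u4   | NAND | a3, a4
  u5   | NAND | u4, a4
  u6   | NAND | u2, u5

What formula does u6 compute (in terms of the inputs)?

((a3 NAND a2) NAND a3) NAND ((a3 NAND a4) NAND a4)

u1 = a3 NAND a2
u2 = u1 NAND a3 = (a3 NAND a2) NAND a3
u4 = a3 NAND a4
u5 = u4 NAND a4 = (a3 NAND a4) NAND a4
u6 = u2 NAND u5 = ((a3 NAND a2) NAND a3) NAND ((a3 NAND a4) NAND a4)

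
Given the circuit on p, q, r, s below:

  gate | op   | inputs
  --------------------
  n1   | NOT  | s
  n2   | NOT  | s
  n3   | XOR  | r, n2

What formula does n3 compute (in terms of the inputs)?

r XOR NOT s

n2 = NOT s
n3 = r XOR n2 = r XOR NOT s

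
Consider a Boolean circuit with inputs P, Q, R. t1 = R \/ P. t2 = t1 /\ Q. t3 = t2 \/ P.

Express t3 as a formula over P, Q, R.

((R \/ P) /\ Q) \/ P

t1 = R \/ P
t2 = t1 /\ Q = (R \/ P) /\ Q
t3 = t2 \/ P = ((R \/ P) /\ Q) \/ P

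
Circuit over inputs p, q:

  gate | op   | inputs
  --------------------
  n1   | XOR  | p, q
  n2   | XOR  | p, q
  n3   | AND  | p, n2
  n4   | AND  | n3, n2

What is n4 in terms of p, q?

(p AND (p XOR q)) AND (p XOR q)

n2 = p XOR q
n3 = p AND n2 = p AND (p XOR q)
n4 = n3 AND n2 = (p AND (p XOR q)) AND (p XOR q)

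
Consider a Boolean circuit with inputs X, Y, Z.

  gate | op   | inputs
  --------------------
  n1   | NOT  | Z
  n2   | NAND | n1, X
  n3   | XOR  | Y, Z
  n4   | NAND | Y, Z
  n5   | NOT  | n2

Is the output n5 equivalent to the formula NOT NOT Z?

n1 = NOT Z
n2 = n1 NAND X = NOT Z NAND X
n5 = NOT n2 = NOT (NOT Z NAND X)
At X=0, Y=0, Z=1: circuit gives 0, formula gives 1.

No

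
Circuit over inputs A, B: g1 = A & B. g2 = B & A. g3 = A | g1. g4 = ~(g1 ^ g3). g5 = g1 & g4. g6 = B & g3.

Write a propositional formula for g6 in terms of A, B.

g1 = A & B
g3 = A | g1 = A | (A & B)
g6 = B & g3 = B & (A | (A & B))

B & (A | (A & B))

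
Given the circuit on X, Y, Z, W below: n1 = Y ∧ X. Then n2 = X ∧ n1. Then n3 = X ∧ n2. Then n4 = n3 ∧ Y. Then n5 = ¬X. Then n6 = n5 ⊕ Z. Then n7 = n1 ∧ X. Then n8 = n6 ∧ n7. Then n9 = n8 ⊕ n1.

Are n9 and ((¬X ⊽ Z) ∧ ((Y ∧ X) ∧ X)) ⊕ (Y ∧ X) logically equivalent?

No

n1 = Y ∧ X
n5 = ¬X
n6 = n5 ⊕ Z = ¬X ⊕ Z
n7 = n1 ∧ X = (Y ∧ X) ∧ X
n8 = n6 ∧ n7 = (¬X ⊕ Z) ∧ ((Y ∧ X) ∧ X)
n9 = n8 ⊕ n1 = ((¬X ⊕ Z) ∧ ((Y ∧ X) ∧ X)) ⊕ (Y ∧ X)
At X=1, Y=1, Z=0, W=0: circuit gives 1, formula gives 0.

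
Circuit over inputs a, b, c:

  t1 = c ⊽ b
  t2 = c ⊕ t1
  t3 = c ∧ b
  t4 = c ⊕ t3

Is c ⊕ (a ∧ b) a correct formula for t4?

No

t3 = c ∧ b
t4 = c ⊕ t3 = c ⊕ (c ∧ b)
At a=0, b=1, c=1: circuit gives 0, formula gives 1.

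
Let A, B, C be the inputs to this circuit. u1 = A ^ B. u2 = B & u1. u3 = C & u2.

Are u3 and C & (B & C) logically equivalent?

No

u1 = A ^ B
u2 = B & u1 = B & (A ^ B)
u3 = C & u2 = C & (B & (A ^ B))
At A=1, B=1, C=1: circuit gives 0, formula gives 1.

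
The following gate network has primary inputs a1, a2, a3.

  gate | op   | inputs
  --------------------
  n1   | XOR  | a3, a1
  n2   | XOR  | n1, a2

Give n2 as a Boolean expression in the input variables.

(a3 XOR a1) XOR a2

n1 = a3 XOR a1
n2 = n1 XOR a2 = (a3 XOR a1) XOR a2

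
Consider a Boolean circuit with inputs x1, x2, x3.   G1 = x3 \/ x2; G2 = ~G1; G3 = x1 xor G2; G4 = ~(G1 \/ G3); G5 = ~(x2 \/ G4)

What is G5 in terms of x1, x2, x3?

~(x2 \/ (~((x3 \/ x2) \/ (x1 xor ~(x3 \/ x2)))))

G1 = x3 \/ x2
G2 = ~G1 = ~(x3 \/ x2)
G3 = x1 xor G2 = x1 xor ~(x3 \/ x2)
G4 = ~(G1 \/ G3) = ~((x3 \/ x2) \/ (x1 xor ~(x3 \/ x2)))
G5 = ~(x2 \/ G4) = ~(x2 \/ (~((x3 \/ x2) \/ (x1 xor ~(x3 \/ x2)))))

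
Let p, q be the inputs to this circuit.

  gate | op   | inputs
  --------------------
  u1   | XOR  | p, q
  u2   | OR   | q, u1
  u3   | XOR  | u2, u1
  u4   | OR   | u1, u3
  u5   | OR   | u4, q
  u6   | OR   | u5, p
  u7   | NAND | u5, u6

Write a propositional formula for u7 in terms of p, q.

(((p XOR q) OR ((q OR (p XOR q)) XOR (p XOR q))) OR q) NAND ((((p XOR q) OR ((q OR (p XOR q)) XOR (p XOR q))) OR q) OR p)

u1 = p XOR q
u2 = q OR u1 = q OR (p XOR q)
u3 = u2 XOR u1 = (q OR (p XOR q)) XOR (p XOR q)
u4 = u1 OR u3 = (p XOR q) OR ((q OR (p XOR q)) XOR (p XOR q))
u5 = u4 OR q = ((p XOR q) OR ((q OR (p XOR q)) XOR (p XOR q))) OR q
u6 = u5 OR p = (((p XOR q) OR ((q OR (p XOR q)) XOR (p XOR q))) OR q) OR p
u7 = u5 NAND u6 = (((p XOR q) OR ((q OR (p XOR q)) XOR (p XOR q))) OR q) NAND ((((p XOR q) OR ((q OR (p XOR q)) XOR (p XOR q))) OR q) OR p)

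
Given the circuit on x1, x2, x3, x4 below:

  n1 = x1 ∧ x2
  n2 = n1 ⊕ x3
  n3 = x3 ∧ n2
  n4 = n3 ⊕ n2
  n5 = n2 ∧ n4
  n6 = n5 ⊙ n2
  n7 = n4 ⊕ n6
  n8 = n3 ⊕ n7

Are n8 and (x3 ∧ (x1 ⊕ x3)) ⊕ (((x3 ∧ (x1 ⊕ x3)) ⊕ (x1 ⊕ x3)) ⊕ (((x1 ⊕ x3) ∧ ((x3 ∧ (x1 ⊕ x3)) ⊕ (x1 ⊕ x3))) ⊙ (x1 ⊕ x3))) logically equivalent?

n1 = x1 ∧ x2
n2 = n1 ⊕ x3 = (x1 ∧ x2) ⊕ x3
n3 = x3 ∧ n2 = x3 ∧ ((x1 ∧ x2) ⊕ x3)
n4 = n3 ⊕ n2 = (x3 ∧ ((x1 ∧ x2) ⊕ x3)) ⊕ ((x1 ∧ x2) ⊕ x3)
n5 = n2 ∧ n4 = ((x1 ∧ x2) ⊕ x3) ∧ ((x3 ∧ ((x1 ∧ x2) ⊕ x3)) ⊕ ((x1 ∧ x2) ⊕ x3))
n6 = n5 ⊙ n2 = (((x1 ∧ x2) ⊕ x3) ∧ ((x3 ∧ ((x1 ∧ x2) ⊕ x3)) ⊕ ((x1 ∧ x2) ⊕ x3))) ⊙ ((x1 ∧ x2) ⊕ x3)
n7 = n4 ⊕ n6 = ((x3 ∧ ((x1 ∧ x2) ⊕ x3)) ⊕ ((x1 ∧ x2) ⊕ x3)) ⊕ ((((x1 ∧ x2) ⊕ x3) ∧ ((x3 ∧ ((x1 ∧ x2) ⊕ x3)) ⊕ ((x1 ∧ x2) ⊕ x3))) ⊙ ((x1 ∧ x2) ⊕ x3))
n8 = n3 ⊕ n7 = (x3 ∧ ((x1 ∧ x2) ⊕ x3)) ⊕ (((x3 ∧ ((x1 ∧ x2) ⊕ x3)) ⊕ ((x1 ∧ x2) ⊕ x3)) ⊕ ((((x1 ∧ x2) ⊕ x3) ∧ ((x3 ∧ ((x1 ∧ x2) ⊕ x3)) ⊕ ((x1 ∧ x2) ⊕ x3))) ⊙ ((x1 ∧ x2) ⊕ x3)))
At x1=1, x2=0, x3=0, x4=0: circuit gives 1, formula gives 0.

No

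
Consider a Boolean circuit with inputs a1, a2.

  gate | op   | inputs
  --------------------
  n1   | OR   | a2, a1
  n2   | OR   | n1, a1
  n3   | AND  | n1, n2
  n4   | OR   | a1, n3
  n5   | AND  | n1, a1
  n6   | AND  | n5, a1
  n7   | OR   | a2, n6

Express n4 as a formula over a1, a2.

a1 OR ((a2 OR a1) AND ((a2 OR a1) OR a1))

n1 = a2 OR a1
n2 = n1 OR a1 = (a2 OR a1) OR a1
n3 = n1 AND n2 = (a2 OR a1) AND ((a2 OR a1) OR a1)
n4 = a1 OR n3 = a1 OR ((a2 OR a1) AND ((a2 OR a1) OR a1))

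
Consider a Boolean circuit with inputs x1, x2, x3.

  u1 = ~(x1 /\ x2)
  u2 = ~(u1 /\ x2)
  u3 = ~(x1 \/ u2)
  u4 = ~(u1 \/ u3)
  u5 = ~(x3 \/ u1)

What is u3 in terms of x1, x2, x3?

u1 = ~(x1 /\ x2)
u2 = ~(u1 /\ x2) = ~((~(x1 /\ x2)) /\ x2)
u3 = ~(x1 \/ u2) = ~(x1 \/ (~((~(x1 /\ x2)) /\ x2)))

~(x1 \/ (~((~(x1 /\ x2)) /\ x2)))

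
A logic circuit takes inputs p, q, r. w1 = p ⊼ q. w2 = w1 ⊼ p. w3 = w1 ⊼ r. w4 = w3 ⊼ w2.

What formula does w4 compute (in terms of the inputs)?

((p ⊼ q) ⊼ r) ⊼ ((p ⊼ q) ⊼ p)

w1 = p ⊼ q
w2 = w1 ⊼ p = (p ⊼ q) ⊼ p
w3 = w1 ⊼ r = (p ⊼ q) ⊼ r
w4 = w3 ⊼ w2 = ((p ⊼ q) ⊼ r) ⊼ ((p ⊼ q) ⊼ p)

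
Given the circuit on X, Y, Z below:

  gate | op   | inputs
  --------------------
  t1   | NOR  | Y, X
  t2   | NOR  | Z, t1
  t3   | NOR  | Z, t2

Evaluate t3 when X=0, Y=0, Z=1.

t1 = 0 NOR 0 = 1
t2 = 1 NOR 1 = 0
t3 = 1 NOR 0 = 0

0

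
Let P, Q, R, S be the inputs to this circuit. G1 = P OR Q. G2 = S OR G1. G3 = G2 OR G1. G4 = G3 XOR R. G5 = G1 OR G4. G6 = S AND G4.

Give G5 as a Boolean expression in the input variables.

(P OR Q) OR (((S OR (P OR Q)) OR (P OR Q)) XOR R)

G1 = P OR Q
G2 = S OR G1 = S OR (P OR Q)
G3 = G2 OR G1 = (S OR (P OR Q)) OR (P OR Q)
G4 = G3 XOR R = ((S OR (P OR Q)) OR (P OR Q)) XOR R
G5 = G1 OR G4 = (P OR Q) OR (((S OR (P OR Q)) OR (P OR Q)) XOR R)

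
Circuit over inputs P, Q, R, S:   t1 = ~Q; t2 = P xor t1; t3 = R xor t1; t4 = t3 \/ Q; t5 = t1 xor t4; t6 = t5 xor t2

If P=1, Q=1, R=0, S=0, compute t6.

0

t1 = ~1 = 0
t2 = 1 xor 0 = 1
t3 = 0 xor 0 = 0
t4 = 0 \/ 1 = 1
t5 = 0 xor 1 = 1
t6 = 1 xor 1 = 0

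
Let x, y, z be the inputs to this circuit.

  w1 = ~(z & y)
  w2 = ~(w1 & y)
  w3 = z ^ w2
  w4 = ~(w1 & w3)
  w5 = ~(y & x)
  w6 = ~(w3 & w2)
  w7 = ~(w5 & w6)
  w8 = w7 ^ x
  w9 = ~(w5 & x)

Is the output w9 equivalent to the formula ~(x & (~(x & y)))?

Yes

w5 = ~(y & x)
w9 = ~(w5 & x) = ~((~(y & x)) & x)
At x=1, y=0, z=0: circuit gives 0, formula gives 0.
At x=0, y=0, z=0: circuit gives 1, formula gives 1.
Agrees on all 8 inputs.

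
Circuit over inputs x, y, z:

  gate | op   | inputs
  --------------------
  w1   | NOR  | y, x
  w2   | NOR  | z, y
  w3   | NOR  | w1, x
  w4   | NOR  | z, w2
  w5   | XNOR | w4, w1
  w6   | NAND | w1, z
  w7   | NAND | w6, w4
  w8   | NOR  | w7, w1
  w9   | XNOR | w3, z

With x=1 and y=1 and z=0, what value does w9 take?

w1 = 1 NOR 1 = 0
w3 = 0 NOR 1 = 0
w9 = 0 XNOR 0 = 1

1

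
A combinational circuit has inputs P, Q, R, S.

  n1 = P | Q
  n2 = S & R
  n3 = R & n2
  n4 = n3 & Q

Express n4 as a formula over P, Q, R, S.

n2 = S & R
n3 = R & n2 = R & (S & R)
n4 = n3 & Q = (R & (S & R)) & Q

(R & (S & R)) & Q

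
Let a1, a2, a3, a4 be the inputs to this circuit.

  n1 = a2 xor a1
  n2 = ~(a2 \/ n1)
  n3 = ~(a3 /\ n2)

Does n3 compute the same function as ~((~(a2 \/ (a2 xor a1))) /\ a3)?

n1 = a2 xor a1
n2 = ~(a2 \/ n1) = ~(a2 \/ (a2 xor a1))
n3 = ~(a3 /\ n2) = ~(a3 /\ (~(a2 \/ (a2 xor a1))))
At a1=0, a2=0, a3=1, a4=0: circuit gives 0, formula gives 0.
At a1=0, a2=0, a3=0, a4=0: circuit gives 1, formula gives 1.
Agrees on all 16 inputs.

Yes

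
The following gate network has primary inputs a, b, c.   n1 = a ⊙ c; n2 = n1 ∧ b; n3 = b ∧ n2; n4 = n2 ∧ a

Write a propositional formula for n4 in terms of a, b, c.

((a ⊙ c) ∧ b) ∧ a

n1 = a ⊙ c
n2 = n1 ∧ b = (a ⊙ c) ∧ b
n4 = n2 ∧ a = ((a ⊙ c) ∧ b) ∧ a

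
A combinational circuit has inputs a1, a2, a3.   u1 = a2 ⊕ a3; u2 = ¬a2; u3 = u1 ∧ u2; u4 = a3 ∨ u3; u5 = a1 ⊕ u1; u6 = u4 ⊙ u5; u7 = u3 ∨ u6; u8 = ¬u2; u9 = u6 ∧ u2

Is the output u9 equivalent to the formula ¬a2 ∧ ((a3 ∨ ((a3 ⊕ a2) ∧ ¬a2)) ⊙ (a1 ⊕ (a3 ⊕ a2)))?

u1 = a2 ⊕ a3
u2 = ¬a2
u3 = u1 ∧ u2 = (a2 ⊕ a3) ∧ ¬a2
u4 = a3 ∨ u3 = a3 ∨ ((a2 ⊕ a3) ∧ ¬a2)
u5 = a1 ⊕ u1 = a1 ⊕ (a2 ⊕ a3)
u6 = u4 ⊙ u5 = (a3 ∨ ((a2 ⊕ a3) ∧ ¬a2)) ⊙ (a1 ⊕ (a2 ⊕ a3))
u9 = u6 ∧ u2 = ((a3 ∨ ((a2 ⊕ a3) ∧ ¬a2)) ⊙ (a1 ⊕ (a2 ⊕ a3))) ∧ ¬a2
At a1=0, a2=1, a3=0: circuit gives 0, formula gives 0.
At a1=0, a2=0, a3=0: circuit gives 1, formula gives 1.
Agrees on all 8 inputs.

Yes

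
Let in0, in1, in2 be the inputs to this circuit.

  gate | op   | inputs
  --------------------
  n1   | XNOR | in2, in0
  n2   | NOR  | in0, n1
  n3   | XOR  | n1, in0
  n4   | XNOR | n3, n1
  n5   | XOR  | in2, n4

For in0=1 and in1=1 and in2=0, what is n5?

n1 = 0 XNOR 1 = 0
n3 = 0 XOR 1 = 1
n4 = 1 XNOR 0 = 0
n5 = 0 XOR 0 = 0

0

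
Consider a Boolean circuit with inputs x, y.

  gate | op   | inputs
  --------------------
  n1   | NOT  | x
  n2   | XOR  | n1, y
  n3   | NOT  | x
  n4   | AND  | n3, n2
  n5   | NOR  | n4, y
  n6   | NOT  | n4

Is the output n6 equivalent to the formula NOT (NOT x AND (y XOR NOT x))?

n1 = NOT x
n2 = n1 XOR y = NOT x XOR y
n3 = NOT x
n4 = n3 AND n2 = NOT x AND (NOT x XOR y)
n6 = NOT n4 = NOT (NOT x AND (NOT x XOR y))
At x=0, y=0: circuit gives 0, formula gives 0.
At x=0, y=1: circuit gives 1, formula gives 1.
Agrees on all 4 inputs.

Yes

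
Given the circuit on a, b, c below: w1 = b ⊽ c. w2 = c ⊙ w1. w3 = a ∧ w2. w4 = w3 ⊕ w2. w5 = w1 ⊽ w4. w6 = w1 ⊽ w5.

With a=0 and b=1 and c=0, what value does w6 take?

w1 = 1 ⊽ 0 = 0
w2 = 0 ⊙ 0 = 1
w3 = 0 ∧ 1 = 0
w4 = 0 ⊕ 1 = 1
w5 = 0 ⊽ 1 = 0
w6 = 0 ⊽ 0 = 1

1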